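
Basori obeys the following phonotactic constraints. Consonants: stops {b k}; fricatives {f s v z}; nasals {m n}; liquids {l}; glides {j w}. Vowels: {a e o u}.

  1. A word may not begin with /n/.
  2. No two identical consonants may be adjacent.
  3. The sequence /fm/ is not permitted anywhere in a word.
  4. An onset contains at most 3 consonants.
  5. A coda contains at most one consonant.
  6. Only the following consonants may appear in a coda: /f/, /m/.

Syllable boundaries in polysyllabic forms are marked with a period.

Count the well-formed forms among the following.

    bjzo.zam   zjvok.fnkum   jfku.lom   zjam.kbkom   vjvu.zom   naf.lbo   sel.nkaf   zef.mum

bjzo.zam — σ1 onset /bjz/ (3C), coda /∅/ ok; σ2 onset /z/, coda /m/ ok → well-formed
zjvok.fnkum — violates constraint 6: syllable 1 coda contains /k/, which is not a licensed coda consonant → ill-formed
jfku.lom — σ1 onset /jfk/ (3C), coda /∅/ ok; σ2 onset /l/, coda /m/ ok → well-formed
zjam.kbkom — σ1 onset /zj/ (2C), coda /m/ ok; σ2 onset /kbk/ (3C), coda /m/ ok → well-formed
vjvu.zom — σ1 onset /vjv/ (3C), coda /∅/ ok; σ2 onset /z/, coda /m/ ok → well-formed
naf.lbo — violates constraint 1: word begins with /n/ → ill-formed
sel.nkaf — violates constraint 6: syllable 1 coda contains /l/, which is not a licensed coda consonant → ill-formed
zef.mum — violates constraint 3: contains banned sequence /fm/ → ill-formed
Well-formed: bjzo.zam, jfku.lom, zjam.kbkom, vjvu.zom → 4.

4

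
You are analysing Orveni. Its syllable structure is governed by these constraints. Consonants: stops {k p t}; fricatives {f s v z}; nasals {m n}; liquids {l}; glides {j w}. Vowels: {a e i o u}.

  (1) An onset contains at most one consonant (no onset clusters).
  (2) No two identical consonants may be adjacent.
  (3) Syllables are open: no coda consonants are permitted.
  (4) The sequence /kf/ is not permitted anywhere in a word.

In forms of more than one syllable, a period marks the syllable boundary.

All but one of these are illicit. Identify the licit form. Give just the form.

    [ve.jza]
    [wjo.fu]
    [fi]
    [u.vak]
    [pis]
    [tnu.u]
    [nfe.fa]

[fi]

[ve.jza] — violates constraint 1: syllable 2 onset /jz/ has 2 consonants (> 1) → illicit
[wjo.fu] — violates constraint 1: syllable 1 onset /wj/ has 2 consonants (> 1) → illicit
[fi] — σ1 onset /f/, coda /∅/ ok → licit
[u.vak] — violates constraint 3: syllable 2 coda /k/ has 1 consonant (> 0) → illicit
[pis] — violates constraint 3: syllable 1 coda /s/ has 1 consonant (> 0) → illicit
[tnu.u] — violates constraint 1: syllable 1 onset /tn/ has 2 consonants (> 1) → illicit
[nfe.fa] — violates constraint 1: syllable 1 onset /nf/ has 2 consonants (> 1) → illicit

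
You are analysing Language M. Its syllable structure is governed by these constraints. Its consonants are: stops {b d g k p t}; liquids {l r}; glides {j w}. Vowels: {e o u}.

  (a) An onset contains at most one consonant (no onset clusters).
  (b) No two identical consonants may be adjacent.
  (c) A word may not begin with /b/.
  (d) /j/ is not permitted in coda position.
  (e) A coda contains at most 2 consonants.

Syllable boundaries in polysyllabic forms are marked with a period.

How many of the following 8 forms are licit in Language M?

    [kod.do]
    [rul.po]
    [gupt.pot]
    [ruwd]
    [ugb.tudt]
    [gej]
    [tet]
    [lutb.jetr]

6

[kod.do] — violates constraint (b): adjacent identical consonants /dd/ → illicit
[rul.po] — σ1 onset /r/, coda /l/ ok; σ2 onset /p/, coda /∅/ ok → licit
[gupt.pot] — σ1 onset /g/, coda /pt/ (2C) ok; σ2 onset /p/, coda /t/ ok → licit
[ruwd] — σ1 onset /r/, coda /wd/ (2C) ok → licit
[ugb.tudt] — σ1 onset /∅/, coda /gb/ (2C) ok; σ2 onset /t/, coda /dt/ (2C) ok → licit
[gej] — violates constraint (d): syllable 1 coda contains /j/ → illicit
[tet] — σ1 onset /t/, coda /t/ ok → licit
[lutb.jetr] — σ1 onset /l/, coda /tb/ (2C) ok; σ2 onset /j/, coda /tr/ (2C) ok → licit
Licit: [rul.po], [gupt.pot], [ruwd], [ugb.tudt], [tet], [lutb.jetr] → 6.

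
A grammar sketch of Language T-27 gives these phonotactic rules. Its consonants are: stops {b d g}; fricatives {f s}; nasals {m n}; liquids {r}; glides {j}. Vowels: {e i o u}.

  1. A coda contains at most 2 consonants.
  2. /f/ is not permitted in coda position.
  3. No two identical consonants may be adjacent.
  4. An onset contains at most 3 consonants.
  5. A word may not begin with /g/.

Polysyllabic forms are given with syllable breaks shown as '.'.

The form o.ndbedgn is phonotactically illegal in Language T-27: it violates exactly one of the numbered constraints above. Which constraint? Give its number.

1

o.ndbedgn: syllable 2 coda /dgn/ has 3 consonants (> 2).
This is a violation of constraint 1: "A coda contains at most 2 consonants."
The remaining constraints (2, 3, 4, 5) are satisfied.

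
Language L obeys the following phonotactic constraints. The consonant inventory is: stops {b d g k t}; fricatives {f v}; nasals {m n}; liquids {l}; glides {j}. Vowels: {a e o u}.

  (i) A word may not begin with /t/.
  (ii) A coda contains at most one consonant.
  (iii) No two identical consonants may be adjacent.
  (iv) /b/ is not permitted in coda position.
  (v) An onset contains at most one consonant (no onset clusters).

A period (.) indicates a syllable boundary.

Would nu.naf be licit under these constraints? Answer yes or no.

nu.naf — σ1 onset /n/, coda /∅/ ok; σ2 onset /n/, coda /f/ ok → licit

yes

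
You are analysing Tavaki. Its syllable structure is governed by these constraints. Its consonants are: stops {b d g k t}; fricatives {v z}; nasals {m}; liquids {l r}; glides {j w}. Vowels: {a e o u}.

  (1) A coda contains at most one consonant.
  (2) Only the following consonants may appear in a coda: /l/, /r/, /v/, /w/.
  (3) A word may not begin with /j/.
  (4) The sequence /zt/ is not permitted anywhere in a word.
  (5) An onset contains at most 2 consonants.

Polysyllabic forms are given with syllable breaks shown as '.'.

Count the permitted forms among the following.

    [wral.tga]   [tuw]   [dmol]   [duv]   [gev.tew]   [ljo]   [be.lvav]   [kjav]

8

[wral.tga] — σ1 onset /wr/ (2C), coda /l/ ok; σ2 onset /tg/ (2C), coda /∅/ ok → permitted
[tuw] — σ1 onset /t/, coda /w/ ok → permitted
[dmol] — σ1 onset /dm/ (2C), coda /l/ ok → permitted
[duv] — σ1 onset /d/, coda /v/ ok → permitted
[gev.tew] — σ1 onset /g/, coda /v/ ok; σ2 onset /t/, coda /w/ ok → permitted
[ljo] — σ1 onset /lj/ (2C), coda /∅/ ok → permitted
[be.lvav] — σ1 onset /b/, coda /∅/ ok; σ2 onset /lv/ (2C), coda /v/ ok → permitted
[kjav] — σ1 onset /kj/ (2C), coda /v/ ok → permitted
Permitted: [wral.tga], [tuw], [dmol], [duv], [gev.tew], [ljo], [be.lvav], [kjav] → 8.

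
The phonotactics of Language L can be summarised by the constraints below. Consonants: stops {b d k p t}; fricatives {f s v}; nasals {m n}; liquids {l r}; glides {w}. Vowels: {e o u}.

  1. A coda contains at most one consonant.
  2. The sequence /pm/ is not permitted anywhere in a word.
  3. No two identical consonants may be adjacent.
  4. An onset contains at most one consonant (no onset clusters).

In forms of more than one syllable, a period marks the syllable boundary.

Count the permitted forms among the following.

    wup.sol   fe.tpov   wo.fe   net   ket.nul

4

wup.sol — σ1 onset /w/, coda /p/ ok; σ2 onset /s/, coda /l/ ok → permitted
fe.tpov — violates constraint 4: syllable 2 onset /tp/ has 2 consonants (> 1) → not permitted
wo.fe — σ1 onset /w/, coda /∅/ ok; σ2 onset /f/, coda /∅/ ok → permitted
net — σ1 onset /n/, coda /t/ ok → permitted
ket.nul — σ1 onset /k/, coda /t/ ok; σ2 onset /n/, coda /l/ ok → permitted
Permitted: wup.sol, wo.fe, net, ket.nul → 4.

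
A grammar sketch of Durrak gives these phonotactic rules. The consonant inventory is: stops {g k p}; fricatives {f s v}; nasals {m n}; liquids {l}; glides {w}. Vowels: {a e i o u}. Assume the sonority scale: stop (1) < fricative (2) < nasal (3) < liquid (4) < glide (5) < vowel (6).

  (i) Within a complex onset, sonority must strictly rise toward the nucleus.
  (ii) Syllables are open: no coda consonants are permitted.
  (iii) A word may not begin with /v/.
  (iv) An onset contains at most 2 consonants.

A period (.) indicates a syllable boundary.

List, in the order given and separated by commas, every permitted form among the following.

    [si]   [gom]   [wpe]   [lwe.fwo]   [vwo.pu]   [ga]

[si], [lwe.fwo], [ga]

[si] — σ1 onset /s/, coda /∅/ ok → permitted
[gom] — violates constraint (ii): syllable 1 coda /m/ has 1 consonant (> 0) → not permitted
[wpe] — violates constraint (i): syllable 1 onset /wp/: /w/ (glide, 5) → /p/ (stop, 1) does not rise → not permitted
[lwe.fwo] — σ1 onset /lw/ (4→5 rises), coda /∅/ ok; σ2 onset /fw/ (2→5 rises), coda /∅/ ok → permitted
[vwo.pu] — violates constraint (iii): word begins with /v/ → not permitted
[ga] — σ1 onset /g/, coda /∅/ ok → permitted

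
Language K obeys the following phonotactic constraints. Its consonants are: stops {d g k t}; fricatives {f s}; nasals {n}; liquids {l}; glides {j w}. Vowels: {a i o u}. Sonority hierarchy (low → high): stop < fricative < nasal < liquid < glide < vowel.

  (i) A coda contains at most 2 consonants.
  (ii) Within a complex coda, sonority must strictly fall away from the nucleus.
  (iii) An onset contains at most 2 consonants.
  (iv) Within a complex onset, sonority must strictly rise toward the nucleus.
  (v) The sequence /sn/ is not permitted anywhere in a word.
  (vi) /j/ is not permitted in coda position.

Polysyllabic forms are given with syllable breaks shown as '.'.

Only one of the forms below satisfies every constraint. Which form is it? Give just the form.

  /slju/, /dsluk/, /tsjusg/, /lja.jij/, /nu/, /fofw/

/nu/

/slju/ — violates constraint (iii): syllable 1 onset /slj/ has 3 consonants (> 2) → illicit
/dsluk/ — violates constraint (iii): syllable 1 onset /dsl/ has 3 consonants (> 2) → illicit
/tsjusg/ — violates constraint (iii): syllable 1 onset /tsj/ has 3 consonants (> 2) → illicit
/lja.jij/ — violates constraint (vi): syllable 2 coda contains /j/ → illicit
/nu/ — σ1 onset /n/, coda /∅/ ok → licit
/fofw/ — violates constraint (ii): syllable 1 coda /fw/: /f/ (fricative, 2) → /w/ (glide, 5) does not fall → illicit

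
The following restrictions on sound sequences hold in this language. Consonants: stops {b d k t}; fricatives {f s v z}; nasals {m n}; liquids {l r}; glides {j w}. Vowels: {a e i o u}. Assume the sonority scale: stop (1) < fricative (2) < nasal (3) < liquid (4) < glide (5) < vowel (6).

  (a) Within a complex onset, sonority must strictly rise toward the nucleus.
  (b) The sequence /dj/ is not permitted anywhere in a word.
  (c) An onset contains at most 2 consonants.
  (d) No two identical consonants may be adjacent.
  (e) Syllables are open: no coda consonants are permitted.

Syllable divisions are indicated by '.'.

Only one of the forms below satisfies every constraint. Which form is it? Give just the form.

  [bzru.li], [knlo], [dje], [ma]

[bzru.li] — violates constraint (c): syllable 1 onset /bzr/ has 3 consonants (> 2) → phonotactically illegal
[knlo] — violates constraint (c): syllable 1 onset /knl/ has 3 consonants (> 2) → phonotactically illegal
[dje] — violates constraint (b): contains banned sequence /dj/ → phonotactically illegal
[ma] — σ1 onset /m/, coda /∅/ ok → phonotactically legal

[ma]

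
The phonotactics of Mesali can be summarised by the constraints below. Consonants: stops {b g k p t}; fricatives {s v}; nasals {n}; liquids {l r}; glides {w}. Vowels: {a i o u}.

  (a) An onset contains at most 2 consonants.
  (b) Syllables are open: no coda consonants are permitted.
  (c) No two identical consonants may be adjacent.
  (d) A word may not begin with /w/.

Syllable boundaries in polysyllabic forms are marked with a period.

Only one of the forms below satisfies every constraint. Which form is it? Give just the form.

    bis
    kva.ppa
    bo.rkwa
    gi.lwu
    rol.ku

gi.lwu

bis — violates constraint (b): syllable 1 coda /s/ has 1 consonant (> 0) → not permitted
kva.ppa — violates constraint (c): adjacent identical consonants /pp/ → not permitted
bo.rkwa — violates constraint (a): syllable 2 onset /rkw/ has 3 consonants (> 2) → not permitted
gi.lwu — σ1 onset /g/, coda /∅/ ok; σ2 onset /lw/ (2C), coda /∅/ ok → permitted
rol.ku — violates constraint (b): syllable 1 coda /l/ has 1 consonant (> 0) → not permitted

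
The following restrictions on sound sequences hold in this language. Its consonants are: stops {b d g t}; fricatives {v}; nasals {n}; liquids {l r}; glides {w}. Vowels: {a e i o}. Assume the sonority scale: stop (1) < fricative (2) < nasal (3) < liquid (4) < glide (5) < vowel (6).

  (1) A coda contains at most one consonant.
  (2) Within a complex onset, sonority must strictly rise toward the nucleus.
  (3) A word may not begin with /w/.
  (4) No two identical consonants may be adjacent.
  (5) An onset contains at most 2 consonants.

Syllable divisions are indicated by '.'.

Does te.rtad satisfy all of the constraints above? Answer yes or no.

te.rtad — violates constraint 2: syllable 2 onset /rt/: /r/ (liquid, 4) → /t/ (stop, 1) does not rise → phonotactically illegal

no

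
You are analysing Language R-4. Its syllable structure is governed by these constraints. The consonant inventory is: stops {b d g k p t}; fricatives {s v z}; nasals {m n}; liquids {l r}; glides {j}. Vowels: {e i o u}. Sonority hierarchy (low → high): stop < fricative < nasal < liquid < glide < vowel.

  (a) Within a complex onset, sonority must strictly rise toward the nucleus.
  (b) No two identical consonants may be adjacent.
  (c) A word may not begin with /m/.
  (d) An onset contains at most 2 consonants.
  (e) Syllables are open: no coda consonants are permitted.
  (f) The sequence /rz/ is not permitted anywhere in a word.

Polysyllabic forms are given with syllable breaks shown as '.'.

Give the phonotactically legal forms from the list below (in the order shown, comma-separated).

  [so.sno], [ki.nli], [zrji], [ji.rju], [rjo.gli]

[so.sno] — σ1 onset /s/, coda /∅/ ok; σ2 onset /sn/ (2→3 rises), coda /∅/ ok → phonotactically legal
[ki.nli] — σ1 onset /k/, coda /∅/ ok; σ2 onset /nl/ (3→4 rises), coda /∅/ ok → phonotactically legal
[zrji] — violates constraint (d): syllable 1 onset /zrj/ has 3 consonants (> 2) → phonotactically illegal
[ji.rju] — σ1 onset /j/, coda /∅/ ok; σ2 onset /rj/ (4→5 rises), coda /∅/ ok → phonotactically legal
[rjo.gli] — σ1 onset /rj/ (4→5 rises), coda /∅/ ok; σ2 onset /gl/ (1→4 rises), coda /∅/ ok → phonotactically legal

[so.sno], [ki.nli], [ji.rju], [rjo.gli]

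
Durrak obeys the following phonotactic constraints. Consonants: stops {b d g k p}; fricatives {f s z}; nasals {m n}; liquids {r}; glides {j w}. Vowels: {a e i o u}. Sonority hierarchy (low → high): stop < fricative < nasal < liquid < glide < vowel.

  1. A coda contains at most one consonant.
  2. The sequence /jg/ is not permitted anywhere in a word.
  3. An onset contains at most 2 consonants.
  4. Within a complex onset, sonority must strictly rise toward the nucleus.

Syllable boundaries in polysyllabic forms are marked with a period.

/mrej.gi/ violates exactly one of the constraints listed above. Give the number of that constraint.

/mrej.gi/: contains banned sequence /jg/.
This is a violation of constraint 2: "The sequence /jg/ is not permitted anywhere in a word."
The remaining constraints (1, 3, 4) are satisfied.

2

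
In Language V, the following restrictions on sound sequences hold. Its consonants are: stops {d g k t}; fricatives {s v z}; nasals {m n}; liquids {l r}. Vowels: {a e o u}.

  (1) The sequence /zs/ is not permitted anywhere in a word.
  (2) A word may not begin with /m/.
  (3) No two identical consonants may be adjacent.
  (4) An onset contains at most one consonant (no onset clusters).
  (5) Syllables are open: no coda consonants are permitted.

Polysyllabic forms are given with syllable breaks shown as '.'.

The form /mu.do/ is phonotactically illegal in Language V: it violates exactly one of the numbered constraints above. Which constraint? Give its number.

2

/mu.do/: word begins with /m/.
This is a violation of constraint 2: "A word may not begin with /m/."
The remaining constraints (1, 3, 4, 5) are satisfied.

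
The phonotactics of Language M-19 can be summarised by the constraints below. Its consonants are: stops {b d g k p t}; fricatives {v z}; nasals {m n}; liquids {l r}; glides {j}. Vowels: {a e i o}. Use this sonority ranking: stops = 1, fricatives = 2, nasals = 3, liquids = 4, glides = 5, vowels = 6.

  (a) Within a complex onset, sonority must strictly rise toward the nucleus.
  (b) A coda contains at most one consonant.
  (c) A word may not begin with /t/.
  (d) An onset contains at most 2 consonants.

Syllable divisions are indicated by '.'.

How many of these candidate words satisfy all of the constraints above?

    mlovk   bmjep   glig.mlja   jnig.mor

0

mlovk — violates constraint (b): syllable 1 coda /vk/ has 2 consonants (> 1) → illicit
bmjep — violates constraint (d): syllable 1 onset /bmj/ has 3 consonants (> 2) → illicit
glig.mlja — violates constraint (d): syllable 2 onset /mlj/ has 3 consonants (> 2) → illicit
jnig.mor — violates constraint (a): syllable 1 onset /jn/: /j/ (glide, 5) → /n/ (nasal, 3) does not rise → illicit
No form is licit → 0.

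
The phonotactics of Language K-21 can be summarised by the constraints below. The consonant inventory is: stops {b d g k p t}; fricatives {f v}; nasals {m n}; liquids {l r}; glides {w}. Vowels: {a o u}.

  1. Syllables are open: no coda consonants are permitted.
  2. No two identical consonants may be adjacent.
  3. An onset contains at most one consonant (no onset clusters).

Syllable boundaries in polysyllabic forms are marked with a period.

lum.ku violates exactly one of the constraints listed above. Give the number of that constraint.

lum.ku: syllable 1 coda /m/ has 1 consonant (> 0).
This is a violation of constraint 1: "Syllables are open: no coda consonants are permitted."
The remaining constraints (2, 3) are satisfied.

1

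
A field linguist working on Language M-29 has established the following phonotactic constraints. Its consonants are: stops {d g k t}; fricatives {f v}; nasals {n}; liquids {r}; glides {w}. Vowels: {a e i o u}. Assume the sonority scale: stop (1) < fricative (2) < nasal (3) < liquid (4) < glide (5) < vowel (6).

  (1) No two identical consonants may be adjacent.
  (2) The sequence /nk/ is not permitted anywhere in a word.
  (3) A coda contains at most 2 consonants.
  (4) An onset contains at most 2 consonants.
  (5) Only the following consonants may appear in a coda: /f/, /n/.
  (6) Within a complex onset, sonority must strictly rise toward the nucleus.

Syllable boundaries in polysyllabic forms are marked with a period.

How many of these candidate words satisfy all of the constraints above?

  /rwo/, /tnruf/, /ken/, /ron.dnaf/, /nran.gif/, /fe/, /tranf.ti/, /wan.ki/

/rwo/ — σ1 onset /rw/ (4→5 rises), coda /∅/ ok → licit
/tnruf/ — violates constraint 4: syllable 1 onset /tnr/ has 3 consonants (> 2) → illicit
/ken/ — σ1 onset /k/, coda /n/ ok → licit
/ron.dnaf/ — σ1 onset /r/, coda /n/ ok; σ2 onset /dn/ (1→3 rises), coda /f/ ok → licit
/nran.gif/ — σ1 onset /nr/ (3→4 rises), coda /n/ ok; σ2 onset /g/, coda /f/ ok → licit
/fe/ — σ1 onset /f/, coda /∅/ ok → licit
/tranf.ti/ — σ1 onset /tr/ (1→4 rises), coda /nf/ (2C) ok; σ2 onset /t/, coda /∅/ ok → licit
/wan.ki/ — violates constraint 2: contains banned sequence /nk/ → illicit
Licit: /rwo/, /ken/, /ron.dnaf/, /nran.gif/, /fe/, /tranf.ti/ → 6.

6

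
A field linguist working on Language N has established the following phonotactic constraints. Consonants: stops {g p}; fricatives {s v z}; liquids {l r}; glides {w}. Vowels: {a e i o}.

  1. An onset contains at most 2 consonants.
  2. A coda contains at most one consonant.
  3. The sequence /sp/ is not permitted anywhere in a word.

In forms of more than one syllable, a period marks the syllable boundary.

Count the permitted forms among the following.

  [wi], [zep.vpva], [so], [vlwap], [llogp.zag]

2

[wi] — σ1 onset /w/, coda /∅/ ok → permitted
[zep.vpva] — violates constraint 1: syllable 2 onset /vpv/ has 3 consonants (> 2) → not permitted
[so] — σ1 onset /s/, coda /∅/ ok → permitted
[vlwap] — violates constraint 1: syllable 1 onset /vlw/ has 3 consonants (> 2) → not permitted
[llogp.zag] — violates constraint 2: syllable 1 coda /gp/ has 2 consonants (> 1) → not permitted
Permitted: [wi], [so] → 2.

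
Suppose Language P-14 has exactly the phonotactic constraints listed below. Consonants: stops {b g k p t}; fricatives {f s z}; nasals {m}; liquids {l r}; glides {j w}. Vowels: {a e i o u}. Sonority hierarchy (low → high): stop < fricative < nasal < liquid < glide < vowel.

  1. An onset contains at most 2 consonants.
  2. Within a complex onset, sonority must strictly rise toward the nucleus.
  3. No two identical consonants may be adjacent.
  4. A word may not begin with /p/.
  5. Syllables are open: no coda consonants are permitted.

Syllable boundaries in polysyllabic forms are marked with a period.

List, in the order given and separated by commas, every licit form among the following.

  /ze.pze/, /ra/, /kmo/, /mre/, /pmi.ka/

/ze.pze/ — σ1 onset /z/, coda /∅/ ok; σ2 onset /pz/ (1→2 rises), coda /∅/ ok → licit
/ra/ — σ1 onset /r/, coda /∅/ ok → licit
/kmo/ — σ1 onset /km/ (1→3 rises), coda /∅/ ok → licit
/mre/ — σ1 onset /mr/ (3→4 rises), coda /∅/ ok → licit
/pmi.ka/ — violates constraint 4: word begins with /p/ → illicit

/ze.pze/, /ra/, /kmo/, /mre/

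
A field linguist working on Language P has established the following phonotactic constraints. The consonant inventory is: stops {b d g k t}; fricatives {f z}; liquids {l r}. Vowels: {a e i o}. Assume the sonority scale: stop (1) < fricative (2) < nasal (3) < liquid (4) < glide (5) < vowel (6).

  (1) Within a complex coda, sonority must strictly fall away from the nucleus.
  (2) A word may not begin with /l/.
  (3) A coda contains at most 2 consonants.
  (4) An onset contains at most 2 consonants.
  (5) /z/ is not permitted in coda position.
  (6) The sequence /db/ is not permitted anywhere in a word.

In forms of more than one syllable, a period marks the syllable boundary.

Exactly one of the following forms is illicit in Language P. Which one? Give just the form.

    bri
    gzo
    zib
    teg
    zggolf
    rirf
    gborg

zggolf

bri — σ1 onset /br/ (2C), coda /∅/ ok → licit
gzo — σ1 onset /gz/ (2C), coda /∅/ ok → licit
zib — σ1 onset /z/, coda /b/ ok → licit
teg — σ1 onset /t/, coda /g/ ok → licit
zggolf — violates constraint 4: syllable 1 onset /zgg/ has 3 consonants (> 2) → illicit
rirf — σ1 onset /r/, coda /rf/ (4→2 falls) ok → licit
gborg — σ1 onset /gb/ (2C), coda /rg/ (4→1 falls) ok → licit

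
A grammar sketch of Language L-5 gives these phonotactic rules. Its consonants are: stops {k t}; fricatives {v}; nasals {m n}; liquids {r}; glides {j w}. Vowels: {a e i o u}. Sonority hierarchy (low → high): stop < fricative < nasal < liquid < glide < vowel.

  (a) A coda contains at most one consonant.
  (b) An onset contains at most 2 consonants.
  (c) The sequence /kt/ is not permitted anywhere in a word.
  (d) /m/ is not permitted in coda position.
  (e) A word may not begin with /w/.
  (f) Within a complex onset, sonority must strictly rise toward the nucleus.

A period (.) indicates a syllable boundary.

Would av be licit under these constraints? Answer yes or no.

yes

av — σ1 onset /∅/, coda /v/ ok → licit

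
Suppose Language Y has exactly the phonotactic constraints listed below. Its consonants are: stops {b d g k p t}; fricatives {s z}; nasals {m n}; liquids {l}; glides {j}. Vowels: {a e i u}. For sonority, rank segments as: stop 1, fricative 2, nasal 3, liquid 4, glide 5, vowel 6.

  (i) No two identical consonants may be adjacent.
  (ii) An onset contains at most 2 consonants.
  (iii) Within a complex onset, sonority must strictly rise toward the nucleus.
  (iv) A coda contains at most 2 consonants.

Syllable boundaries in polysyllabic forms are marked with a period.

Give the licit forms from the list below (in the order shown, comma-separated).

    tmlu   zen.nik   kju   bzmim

kju

tmlu — violates constraint (ii): syllable 1 onset /tml/ has 3 consonants (> 2) → illicit
zen.nik — violates constraint (i): adjacent identical consonants /nn/ → illicit
kju — σ1 onset /kj/ (1→5 rises), coda /∅/ ok → licit
bzmim — violates constraint (ii): syllable 1 onset /bzm/ has 3 consonants (> 2) → illicit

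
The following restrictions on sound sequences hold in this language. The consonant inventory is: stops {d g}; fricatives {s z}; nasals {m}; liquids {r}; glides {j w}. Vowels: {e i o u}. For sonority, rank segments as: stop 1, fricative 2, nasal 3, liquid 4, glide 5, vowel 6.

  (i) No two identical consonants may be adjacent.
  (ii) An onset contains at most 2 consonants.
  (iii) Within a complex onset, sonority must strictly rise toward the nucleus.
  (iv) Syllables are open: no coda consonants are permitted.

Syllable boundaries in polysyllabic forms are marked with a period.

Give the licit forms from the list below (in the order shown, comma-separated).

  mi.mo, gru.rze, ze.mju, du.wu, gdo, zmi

mi.mo, ze.mju, du.wu, zmi

mi.mo — σ1 onset /m/, coda /∅/ ok; σ2 onset /m/, coda /∅/ ok → licit
gru.rze — violates constraint (iii): syllable 2 onset /rz/: /r/ (liquid, 4) → /z/ (fricative, 2) does not rise → illicit
ze.mju — σ1 onset /z/, coda /∅/ ok; σ2 onset /mj/ (3→5 rises), coda /∅/ ok → licit
du.wu — σ1 onset /d/, coda /∅/ ok; σ2 onset /w/, coda /∅/ ok → licit
gdo — violates constraint (iii): syllable 1 onset /gd/: /g/ (stop, 1) → /d/ (stop, 1) does not rise → illicit
zmi — σ1 onset /zm/ (2→3 rises), coda /∅/ ok → licit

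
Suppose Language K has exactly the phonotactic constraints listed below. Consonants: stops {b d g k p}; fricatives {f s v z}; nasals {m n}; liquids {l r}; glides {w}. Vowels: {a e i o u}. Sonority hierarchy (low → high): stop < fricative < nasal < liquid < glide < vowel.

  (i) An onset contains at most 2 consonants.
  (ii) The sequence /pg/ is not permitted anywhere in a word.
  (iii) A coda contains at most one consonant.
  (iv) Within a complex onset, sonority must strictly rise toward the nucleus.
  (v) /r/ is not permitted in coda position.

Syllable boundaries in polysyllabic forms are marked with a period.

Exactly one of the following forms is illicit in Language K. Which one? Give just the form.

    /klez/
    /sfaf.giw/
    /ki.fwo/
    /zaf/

/klez/ — σ1 onset /kl/ (1→4 rises), coda /z/ ok → licit
/sfaf.giw/ — violates constraint (iv): syllable 1 onset /sf/: /s/ (fricative, 2) → /f/ (fricative, 2) does not rise → illicit
/ki.fwo/ — σ1 onset /k/, coda /∅/ ok; σ2 onset /fw/ (2→5 rises), coda /∅/ ok → licit
/zaf/ — σ1 onset /z/, coda /f/ ok → licit

/sfaf.giw/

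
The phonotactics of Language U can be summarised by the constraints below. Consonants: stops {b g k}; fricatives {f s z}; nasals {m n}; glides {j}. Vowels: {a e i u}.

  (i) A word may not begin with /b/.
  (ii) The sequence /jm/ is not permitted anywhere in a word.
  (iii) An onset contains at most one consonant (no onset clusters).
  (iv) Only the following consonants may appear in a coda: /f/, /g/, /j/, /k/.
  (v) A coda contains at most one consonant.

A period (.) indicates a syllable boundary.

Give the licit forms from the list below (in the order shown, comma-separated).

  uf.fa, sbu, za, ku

uf.fa, za, ku

uf.fa — σ1 onset /∅/, coda /f/ ok; σ2 onset /f/, coda /∅/ ok → licit
sbu — violates constraint (iii): syllable 1 onset /sb/ has 2 consonants (> 1) → illicit
za — σ1 onset /z/, coda /∅/ ok → licit
ku — σ1 onset /k/, coda /∅/ ok → licit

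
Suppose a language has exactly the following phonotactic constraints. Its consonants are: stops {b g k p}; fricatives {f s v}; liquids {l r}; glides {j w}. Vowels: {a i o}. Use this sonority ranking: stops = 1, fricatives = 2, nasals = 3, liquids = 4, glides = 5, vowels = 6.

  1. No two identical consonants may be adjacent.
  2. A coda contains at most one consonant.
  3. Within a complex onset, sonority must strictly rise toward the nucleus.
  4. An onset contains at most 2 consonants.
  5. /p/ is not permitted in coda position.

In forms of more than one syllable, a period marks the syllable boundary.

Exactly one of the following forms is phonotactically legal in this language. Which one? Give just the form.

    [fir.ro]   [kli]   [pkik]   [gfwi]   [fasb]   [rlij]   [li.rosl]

[fir.ro] — violates constraint 1: adjacent identical consonants /rr/ → phonotactically illegal
[kli] — σ1 onset /kl/ (1→4 rises), coda /∅/ ok → phonotactically legal
[pkik] — violates constraint 3: syllable 1 onset /pk/: /p/ (stop, 1) → /k/ (stop, 1) does not rise → phonotactically illegal
[gfwi] — violates constraint 4: syllable 1 onset /gfw/ has 3 consonants (> 2) → phonotactically illegal
[fasb] — violates constraint 2: syllable 1 coda /sb/ has 2 consonants (> 1) → phonotactically illegal
[rlij] — violates constraint 3: syllable 1 onset /rl/: /r/ (liquid, 4) → /l/ (liquid, 4) does not rise → phonotactically illegal
[li.rosl] — violates constraint 2: syllable 2 coda /sl/ has 2 consonants (> 1) → phonotactically illegal

[kli]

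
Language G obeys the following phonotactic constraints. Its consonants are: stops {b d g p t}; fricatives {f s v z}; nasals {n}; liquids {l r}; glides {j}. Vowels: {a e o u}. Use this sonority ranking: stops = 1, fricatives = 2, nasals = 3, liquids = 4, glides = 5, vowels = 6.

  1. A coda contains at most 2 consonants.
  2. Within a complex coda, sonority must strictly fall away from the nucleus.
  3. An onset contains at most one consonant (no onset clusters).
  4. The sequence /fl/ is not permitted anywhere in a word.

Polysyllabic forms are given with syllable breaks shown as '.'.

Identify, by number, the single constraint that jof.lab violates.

4

jof.lab: contains banned sequence /fl/.
This is a violation of constraint 4: "The sequence /fl/ is not permitted anywhere in a word."
The remaining constraints (1, 2, 3) are satisfied.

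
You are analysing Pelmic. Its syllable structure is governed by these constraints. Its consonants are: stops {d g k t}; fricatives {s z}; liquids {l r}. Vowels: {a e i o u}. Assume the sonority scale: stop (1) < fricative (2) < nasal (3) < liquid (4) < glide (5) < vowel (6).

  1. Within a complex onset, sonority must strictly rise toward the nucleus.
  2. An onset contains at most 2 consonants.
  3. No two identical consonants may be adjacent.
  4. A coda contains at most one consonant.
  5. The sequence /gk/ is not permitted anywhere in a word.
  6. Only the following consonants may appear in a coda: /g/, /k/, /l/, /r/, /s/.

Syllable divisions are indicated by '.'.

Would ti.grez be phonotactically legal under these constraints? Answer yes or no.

no

ti.grez — violates constraint 6: syllable 2 coda contains /z/, which is not a licensed coda consonant → phonotactically illegal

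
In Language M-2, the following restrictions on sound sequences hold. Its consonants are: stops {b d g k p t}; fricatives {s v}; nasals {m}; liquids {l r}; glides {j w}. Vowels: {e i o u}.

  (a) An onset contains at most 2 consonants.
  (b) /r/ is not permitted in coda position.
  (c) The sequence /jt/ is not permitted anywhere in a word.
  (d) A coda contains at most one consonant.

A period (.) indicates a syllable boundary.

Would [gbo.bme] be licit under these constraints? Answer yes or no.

[gbo.bme] — σ1 onset /gb/ (2C), coda /∅/ ok; σ2 onset /bm/ (2C), coda /∅/ ok → licit

yes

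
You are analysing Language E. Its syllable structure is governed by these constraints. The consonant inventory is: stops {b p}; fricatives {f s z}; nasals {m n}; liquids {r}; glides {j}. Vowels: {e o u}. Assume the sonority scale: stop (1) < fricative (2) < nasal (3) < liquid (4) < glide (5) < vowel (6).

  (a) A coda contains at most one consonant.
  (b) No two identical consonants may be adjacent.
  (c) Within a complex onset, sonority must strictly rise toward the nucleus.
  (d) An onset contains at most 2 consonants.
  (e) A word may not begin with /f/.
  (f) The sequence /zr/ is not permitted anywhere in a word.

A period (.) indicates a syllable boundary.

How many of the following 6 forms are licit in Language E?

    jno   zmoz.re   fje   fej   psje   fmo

jno — violates constraint (c): syllable 1 onset /jn/: /j/ (glide, 5) → /n/ (nasal, 3) does not rise → illicit
zmoz.re — violates constraint (f): contains banned sequence /zr/ → illicit
fje — violates constraint (e): word begins with /f/ → illicit
fej — violates constraint (e): word begins with /f/ → illicit
psje — violates constraint (d): syllable 1 onset /psj/ has 3 consonants (> 2) → illicit
fmo — violates constraint (e): word begins with /f/ → illicit
No form is licit → 0.

0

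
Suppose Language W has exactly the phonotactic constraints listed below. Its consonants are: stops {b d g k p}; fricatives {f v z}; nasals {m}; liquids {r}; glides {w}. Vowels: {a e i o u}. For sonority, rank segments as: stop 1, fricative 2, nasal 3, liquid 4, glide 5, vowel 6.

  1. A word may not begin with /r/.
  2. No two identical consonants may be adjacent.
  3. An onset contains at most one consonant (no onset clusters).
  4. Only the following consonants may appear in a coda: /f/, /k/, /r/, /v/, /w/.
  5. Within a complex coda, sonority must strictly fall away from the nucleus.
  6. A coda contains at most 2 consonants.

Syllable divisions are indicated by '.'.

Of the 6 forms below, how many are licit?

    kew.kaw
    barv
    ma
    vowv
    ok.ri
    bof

6

kew.kaw — σ1 onset /k/, coda /w/ ok; σ2 onset /k/, coda /w/ ok → licit
barv — σ1 onset /b/, coda /rv/ (4→2 falls) ok → licit
ma — σ1 onset /m/, coda /∅/ ok → licit
vowv — σ1 onset /v/, coda /wv/ (5→2 falls) ok → licit
ok.ri — σ1 onset /∅/, coda /k/ ok; σ2 onset /r/, coda /∅/ ok → licit
bof — σ1 onset /b/, coda /f/ ok → licit
Licit: kew.kaw, barv, ma, vowv, ok.ri, bof → 6.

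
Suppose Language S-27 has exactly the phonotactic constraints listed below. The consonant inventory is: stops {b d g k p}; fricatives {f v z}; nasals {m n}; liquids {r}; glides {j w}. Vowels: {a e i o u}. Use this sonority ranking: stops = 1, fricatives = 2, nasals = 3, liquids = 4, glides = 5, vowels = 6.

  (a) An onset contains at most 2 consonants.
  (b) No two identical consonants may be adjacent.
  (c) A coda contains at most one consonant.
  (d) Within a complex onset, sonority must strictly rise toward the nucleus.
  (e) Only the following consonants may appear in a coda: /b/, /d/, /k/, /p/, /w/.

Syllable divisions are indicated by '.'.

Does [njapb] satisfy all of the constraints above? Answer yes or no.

[njapb] — violates constraint (c): syllable 1 coda /pb/ has 2 consonants (> 1) → ill-formed

no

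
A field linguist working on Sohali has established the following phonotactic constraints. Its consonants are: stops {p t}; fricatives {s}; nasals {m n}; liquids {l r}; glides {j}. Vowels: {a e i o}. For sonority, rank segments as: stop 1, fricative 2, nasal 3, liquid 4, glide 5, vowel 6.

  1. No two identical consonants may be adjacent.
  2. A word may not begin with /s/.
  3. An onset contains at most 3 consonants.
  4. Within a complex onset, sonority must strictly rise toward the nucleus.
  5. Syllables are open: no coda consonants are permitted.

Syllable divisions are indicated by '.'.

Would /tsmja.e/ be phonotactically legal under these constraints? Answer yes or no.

no

/tsmja.e/ — violates constraint 3: syllable 1 onset /tsmj/ has 4 consonants (> 3) → phonotactically illegal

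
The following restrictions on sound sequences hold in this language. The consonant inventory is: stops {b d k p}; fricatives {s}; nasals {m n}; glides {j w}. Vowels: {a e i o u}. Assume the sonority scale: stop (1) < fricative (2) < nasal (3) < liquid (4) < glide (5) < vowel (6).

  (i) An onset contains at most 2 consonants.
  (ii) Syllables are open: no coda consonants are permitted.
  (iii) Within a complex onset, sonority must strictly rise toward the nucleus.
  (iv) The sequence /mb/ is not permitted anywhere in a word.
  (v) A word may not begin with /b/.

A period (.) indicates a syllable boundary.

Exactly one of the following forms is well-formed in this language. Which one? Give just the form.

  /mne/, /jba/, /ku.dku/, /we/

/mne/ — violates constraint (iii): syllable 1 onset /mn/: /m/ (nasal, 3) → /n/ (nasal, 3) does not rise → ill-formed
/jba/ — violates constraint (iii): syllable 1 onset /jb/: /j/ (glide, 5) → /b/ (stop, 1) does not rise → ill-formed
/ku.dku/ — violates constraint (iii): syllable 2 onset /dk/: /d/ (stop, 1) → /k/ (stop, 1) does not rise → ill-formed
/we/ — σ1 onset /w/, coda /∅/ ok → well-formed

/we/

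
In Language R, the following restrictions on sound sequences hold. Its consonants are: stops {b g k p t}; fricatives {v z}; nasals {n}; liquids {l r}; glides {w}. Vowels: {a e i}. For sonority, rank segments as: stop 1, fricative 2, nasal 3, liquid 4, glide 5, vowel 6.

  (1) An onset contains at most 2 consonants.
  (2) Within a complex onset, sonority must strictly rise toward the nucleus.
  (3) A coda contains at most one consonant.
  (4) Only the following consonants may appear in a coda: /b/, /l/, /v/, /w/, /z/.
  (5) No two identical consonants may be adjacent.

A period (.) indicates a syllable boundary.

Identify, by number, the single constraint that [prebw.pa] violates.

[prebw.pa]: syllable 1 coda /bw/ has 2 consonants (> 1).
This is a violation of constraint 3: "A coda contains at most one consonant."
The remaining constraints (1, 2, 4, 5) are satisfied.

3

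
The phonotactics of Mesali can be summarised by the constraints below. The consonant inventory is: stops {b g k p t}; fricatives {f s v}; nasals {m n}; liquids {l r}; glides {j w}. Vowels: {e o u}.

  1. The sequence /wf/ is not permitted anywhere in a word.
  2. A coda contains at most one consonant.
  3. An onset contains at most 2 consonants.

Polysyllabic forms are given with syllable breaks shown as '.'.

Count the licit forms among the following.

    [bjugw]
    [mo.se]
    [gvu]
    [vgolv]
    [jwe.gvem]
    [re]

4

[bjugw] — violates constraint 2: syllable 1 coda /gw/ has 2 consonants (> 1) → illicit
[mo.se] — σ1 onset /m/, coda /∅/ ok; σ2 onset /s/, coda /∅/ ok → licit
[gvu] — σ1 onset /gv/ (2C), coda /∅/ ok → licit
[vgolv] — violates constraint 2: syllable 1 coda /lv/ has 2 consonants (> 1) → illicit
[jwe.gvem] — σ1 onset /jw/ (2C), coda /∅/ ok; σ2 onset /gv/ (2C), coda /m/ ok → licit
[re] — σ1 onset /r/, coda /∅/ ok → licit
Licit: [mo.se], [gvu], [jwe.gvem], [re] → 4.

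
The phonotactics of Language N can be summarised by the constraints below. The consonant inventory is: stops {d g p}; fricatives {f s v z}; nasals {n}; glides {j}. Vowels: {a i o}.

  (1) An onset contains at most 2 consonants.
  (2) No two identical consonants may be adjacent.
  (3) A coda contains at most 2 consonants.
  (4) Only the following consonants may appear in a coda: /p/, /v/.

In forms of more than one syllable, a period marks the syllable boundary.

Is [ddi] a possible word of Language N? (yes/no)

no

[ddi] — violates constraint 2: adjacent identical consonants /dd/ → ill-formed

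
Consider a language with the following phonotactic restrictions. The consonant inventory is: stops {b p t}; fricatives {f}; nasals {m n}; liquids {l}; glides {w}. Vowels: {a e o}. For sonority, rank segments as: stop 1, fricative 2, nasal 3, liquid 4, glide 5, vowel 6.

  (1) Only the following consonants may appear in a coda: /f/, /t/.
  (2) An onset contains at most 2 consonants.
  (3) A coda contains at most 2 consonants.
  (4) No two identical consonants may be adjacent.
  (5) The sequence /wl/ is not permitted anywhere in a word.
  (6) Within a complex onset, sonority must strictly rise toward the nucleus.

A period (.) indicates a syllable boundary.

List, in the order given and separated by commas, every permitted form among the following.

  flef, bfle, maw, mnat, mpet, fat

flef, fat

flef — σ1 onset /fl/ (2→4 rises), coda /f/ ok → permitted
bfle — violates constraint 2: syllable 1 onset /bfl/ has 3 consonants (> 2) → not permitted
maw — violates constraint 1: syllable 1 coda contains /w/, which is not a licensed coda consonant → not permitted
mnat — violates constraint 6: syllable 1 onset /mn/: /m/ (nasal, 3) → /n/ (nasal, 3) does not rise → not permitted
mpet — violates constraint 6: syllable 1 onset /mp/: /m/ (nasal, 3) → /p/ (stop, 1) does not rise → not permitted
fat — σ1 onset /f/, coda /t/ ok → permitted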